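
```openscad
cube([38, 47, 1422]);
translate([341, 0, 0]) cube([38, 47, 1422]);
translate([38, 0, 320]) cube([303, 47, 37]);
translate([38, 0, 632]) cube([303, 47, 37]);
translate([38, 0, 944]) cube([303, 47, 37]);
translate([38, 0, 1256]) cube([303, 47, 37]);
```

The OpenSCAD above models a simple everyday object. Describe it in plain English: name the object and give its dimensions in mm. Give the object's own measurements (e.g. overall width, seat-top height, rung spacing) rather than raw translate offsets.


A straight ladder. Two 38×47 mm vertical rails, 1422 mm tall, stand 379 mm apart (outside-to-outside) with their front faces coplanar on the −y side. 4 rungs, each 47 mm deep and 37 mm tall, span between the inner faces of the rails, front faces flush with the rails. The lowest rung's underside is at z = 320 mm and rungs are spaced 312 mm apart (underside to underside).


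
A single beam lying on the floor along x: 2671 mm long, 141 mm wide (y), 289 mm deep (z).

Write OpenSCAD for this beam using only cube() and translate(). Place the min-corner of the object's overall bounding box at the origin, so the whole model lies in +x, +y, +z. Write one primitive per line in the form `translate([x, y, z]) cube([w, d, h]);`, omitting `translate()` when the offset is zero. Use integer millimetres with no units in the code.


cube([2671, 141, 289]);


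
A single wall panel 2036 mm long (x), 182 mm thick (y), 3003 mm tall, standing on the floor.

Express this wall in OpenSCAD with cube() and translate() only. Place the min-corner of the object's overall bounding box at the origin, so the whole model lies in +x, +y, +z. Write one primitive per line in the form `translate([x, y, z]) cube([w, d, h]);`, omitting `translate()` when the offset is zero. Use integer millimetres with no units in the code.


cube([2036, 182, 3003]);


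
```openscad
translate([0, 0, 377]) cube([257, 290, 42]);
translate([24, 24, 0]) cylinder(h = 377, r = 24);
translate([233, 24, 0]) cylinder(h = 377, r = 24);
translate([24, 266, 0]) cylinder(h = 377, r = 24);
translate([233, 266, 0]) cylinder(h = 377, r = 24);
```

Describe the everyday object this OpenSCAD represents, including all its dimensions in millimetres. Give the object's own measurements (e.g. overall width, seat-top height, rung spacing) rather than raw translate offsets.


A four-legged stool. The seat is a 257×290×42 mm slab whose top surface is at z = 419 mm; four round legs, each 48 mm in diameter, run from the floor (z = 0) to the underside of the seat, each leg's axis is inset half a diameter from the nearest pair of seat edges (so the leg's bounding box is flush with the corner).


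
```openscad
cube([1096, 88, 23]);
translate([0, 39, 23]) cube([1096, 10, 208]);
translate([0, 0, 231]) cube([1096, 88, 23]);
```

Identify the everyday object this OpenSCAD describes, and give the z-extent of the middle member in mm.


An I-beam. The web height is 208 mm.

Two wide flanges with a thin centred web — an I-beam. Overall 254 mm minus two 23 mm flanges gives a web of 254 − 2·23 = 208 mm.


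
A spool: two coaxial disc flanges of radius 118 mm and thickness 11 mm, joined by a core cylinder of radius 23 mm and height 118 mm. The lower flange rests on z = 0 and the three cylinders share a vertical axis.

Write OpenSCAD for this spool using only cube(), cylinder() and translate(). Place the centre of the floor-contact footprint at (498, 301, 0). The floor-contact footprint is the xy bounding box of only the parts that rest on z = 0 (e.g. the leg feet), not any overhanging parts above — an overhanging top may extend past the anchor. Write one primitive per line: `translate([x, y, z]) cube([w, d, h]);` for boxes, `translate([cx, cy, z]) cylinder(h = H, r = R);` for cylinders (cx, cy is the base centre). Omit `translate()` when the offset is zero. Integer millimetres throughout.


translate([498, 301, 0]) cylinder(h = 11, r = 118);
translate([498, 301, 11]) cylinder(h = 118, r = 23);
translate([498, 301, 129]) cylinder(h = 11, r = 118);


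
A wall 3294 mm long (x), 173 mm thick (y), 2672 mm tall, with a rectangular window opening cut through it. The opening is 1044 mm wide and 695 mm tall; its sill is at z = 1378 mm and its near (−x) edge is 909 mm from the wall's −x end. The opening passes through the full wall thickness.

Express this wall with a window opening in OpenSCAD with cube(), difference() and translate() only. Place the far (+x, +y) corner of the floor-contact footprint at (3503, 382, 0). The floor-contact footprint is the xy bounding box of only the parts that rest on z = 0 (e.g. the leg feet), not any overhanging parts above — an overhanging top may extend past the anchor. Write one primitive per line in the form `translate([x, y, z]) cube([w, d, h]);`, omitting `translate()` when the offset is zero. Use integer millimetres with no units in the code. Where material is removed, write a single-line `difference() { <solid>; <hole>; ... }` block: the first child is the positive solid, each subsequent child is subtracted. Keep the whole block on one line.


difference() { translate([209, 209, 0]) cube([3294, 173, 2672]); translate([1118, 209, 1378]) cube([1044, 173, 695]); }


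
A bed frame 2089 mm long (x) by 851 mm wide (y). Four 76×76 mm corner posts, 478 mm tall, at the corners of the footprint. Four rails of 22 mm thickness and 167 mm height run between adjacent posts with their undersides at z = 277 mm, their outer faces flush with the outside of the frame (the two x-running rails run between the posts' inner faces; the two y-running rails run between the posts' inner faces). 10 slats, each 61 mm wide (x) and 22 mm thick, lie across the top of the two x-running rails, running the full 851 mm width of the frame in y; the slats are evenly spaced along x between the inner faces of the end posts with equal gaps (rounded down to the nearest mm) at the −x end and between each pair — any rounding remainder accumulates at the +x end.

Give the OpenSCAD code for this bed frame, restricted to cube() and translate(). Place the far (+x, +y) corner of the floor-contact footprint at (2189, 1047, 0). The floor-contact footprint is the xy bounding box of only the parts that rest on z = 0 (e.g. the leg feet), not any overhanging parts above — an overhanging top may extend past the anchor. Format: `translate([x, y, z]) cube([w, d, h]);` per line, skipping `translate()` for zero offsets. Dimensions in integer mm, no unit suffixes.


translate([100, 196, 0]) cube([76, 76, 478]);
translate([100, 971, 0]) cube([76, 76, 478]);
translate([2113, 196, 0]) cube([76, 76, 478]);
translate([2113, 971, 0]) cube([76, 76, 478]);
translate([176, 196, 277]) cube([1937, 22, 167]);
translate([176, 1025, 277]) cube([1937, 22, 167]);
translate([100, 272, 277]) cube([22, 699, 167]);
translate([2167, 272, 277]) cube([22, 699, 167]);
translate([296, 196, 444]) cube([61, 851, 22]);
translate([477, 196, 444]) cube([61, 851, 22]);
translate([658, 196, 444]) cube([61, 851, 22]);
translate([839, 196, 444]) cube([61, 851, 22]);
translate([1020, 196, 444]) cube([61, 851, 22]);
translate([1201, 196, 444]) cube([61, 851, 22]);
translate([1382, 196, 444]) cube([61, 851, 22]);
translate([1563, 196, 444]) cube([61, 851, 22]);
translate([1744, 196, 444]) cube([61, 851, 22]);
translate([1925, 196, 444]) cube([61, 851, 22]);


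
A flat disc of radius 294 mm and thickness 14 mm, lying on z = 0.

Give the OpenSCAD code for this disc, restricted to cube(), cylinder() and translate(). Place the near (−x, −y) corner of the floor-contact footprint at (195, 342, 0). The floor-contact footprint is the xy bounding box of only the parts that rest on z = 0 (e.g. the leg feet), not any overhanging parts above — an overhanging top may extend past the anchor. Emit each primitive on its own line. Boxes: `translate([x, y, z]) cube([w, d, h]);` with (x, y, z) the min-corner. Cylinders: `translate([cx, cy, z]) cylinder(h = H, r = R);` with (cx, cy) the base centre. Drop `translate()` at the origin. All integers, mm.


translate([489, 636, 0]) cylinder(h = 14, r = 294);


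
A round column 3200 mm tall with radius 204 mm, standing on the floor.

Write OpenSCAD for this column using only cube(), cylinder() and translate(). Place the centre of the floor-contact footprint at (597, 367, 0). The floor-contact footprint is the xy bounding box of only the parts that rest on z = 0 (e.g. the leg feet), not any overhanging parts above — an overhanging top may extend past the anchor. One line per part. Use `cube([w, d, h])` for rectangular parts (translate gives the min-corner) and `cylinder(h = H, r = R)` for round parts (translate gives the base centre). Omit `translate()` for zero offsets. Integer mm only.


translate([597, 367, 0]) cylinder(h = 3200, r = 204);


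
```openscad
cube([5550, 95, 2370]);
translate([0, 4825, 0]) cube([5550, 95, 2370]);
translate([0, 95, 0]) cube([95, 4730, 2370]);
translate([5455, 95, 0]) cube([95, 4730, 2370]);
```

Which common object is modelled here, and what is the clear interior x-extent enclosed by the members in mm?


A house (or room) frame. The interior width is 5360 mm.

Four 2370 mm walls enclosing a rectangle with no floor or roof — a room or house frame. Outside width is 5550 mm and wall thickness is 95 mm, so the interior width is 5550 − 2 × 95 = 5360 mm.


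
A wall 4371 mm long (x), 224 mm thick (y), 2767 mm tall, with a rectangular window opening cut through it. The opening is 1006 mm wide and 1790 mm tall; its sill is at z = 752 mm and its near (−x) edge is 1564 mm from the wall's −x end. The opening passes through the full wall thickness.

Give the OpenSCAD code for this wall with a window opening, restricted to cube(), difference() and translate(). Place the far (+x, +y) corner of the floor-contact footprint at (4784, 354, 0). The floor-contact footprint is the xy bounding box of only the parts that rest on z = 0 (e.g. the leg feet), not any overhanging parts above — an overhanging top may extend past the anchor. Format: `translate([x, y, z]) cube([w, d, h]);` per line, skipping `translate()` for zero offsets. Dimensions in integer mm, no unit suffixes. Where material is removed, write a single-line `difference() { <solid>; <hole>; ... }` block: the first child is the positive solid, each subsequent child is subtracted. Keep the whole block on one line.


difference() { translate([413, 130, 0]) cube([4371, 224, 2767]); translate([1977, 130, 752]) cube([1006, 224, 1790]); }


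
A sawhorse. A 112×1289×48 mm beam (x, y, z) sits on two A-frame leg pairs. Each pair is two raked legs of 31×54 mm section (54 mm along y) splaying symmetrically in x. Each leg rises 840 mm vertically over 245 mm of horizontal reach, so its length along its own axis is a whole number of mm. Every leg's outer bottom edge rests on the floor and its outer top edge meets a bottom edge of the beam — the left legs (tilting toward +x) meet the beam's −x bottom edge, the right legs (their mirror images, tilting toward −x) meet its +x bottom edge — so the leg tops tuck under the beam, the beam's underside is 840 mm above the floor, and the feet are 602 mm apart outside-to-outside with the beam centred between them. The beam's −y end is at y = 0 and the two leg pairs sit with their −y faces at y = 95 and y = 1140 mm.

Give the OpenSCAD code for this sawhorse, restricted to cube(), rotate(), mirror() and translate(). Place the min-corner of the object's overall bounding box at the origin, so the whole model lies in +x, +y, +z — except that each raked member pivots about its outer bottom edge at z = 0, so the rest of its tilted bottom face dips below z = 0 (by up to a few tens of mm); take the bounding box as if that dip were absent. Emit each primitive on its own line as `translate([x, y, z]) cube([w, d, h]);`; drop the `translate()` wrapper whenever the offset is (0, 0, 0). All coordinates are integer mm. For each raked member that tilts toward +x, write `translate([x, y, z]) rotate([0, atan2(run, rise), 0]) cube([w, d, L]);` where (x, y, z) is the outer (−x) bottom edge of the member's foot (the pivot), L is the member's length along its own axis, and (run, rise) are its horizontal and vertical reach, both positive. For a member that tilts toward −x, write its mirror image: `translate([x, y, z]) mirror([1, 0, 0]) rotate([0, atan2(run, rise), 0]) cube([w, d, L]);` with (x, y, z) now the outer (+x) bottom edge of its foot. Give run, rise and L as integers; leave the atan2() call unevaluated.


translate([245, 0, 840]) cube([112, 1289, 48]);
translate([0, 95, 0]) rotate([0, atan2(245, 840), 0]) cube([31, 54, 875]);
translate([602, 95, 0]) mirror([1, 0, 0]) rotate([0, atan2(245, 840), 0]) cube([31, 54, 875]);
translate([0, 1140, 0]) rotate([0, atan2(245, 840), 0]) cube([31, 54, 875]);
translate([602, 1140, 0]) mirror([1, 0, 0]) rotate([0, atan2(245, 840), 0]) cube([31, 54, 875]);


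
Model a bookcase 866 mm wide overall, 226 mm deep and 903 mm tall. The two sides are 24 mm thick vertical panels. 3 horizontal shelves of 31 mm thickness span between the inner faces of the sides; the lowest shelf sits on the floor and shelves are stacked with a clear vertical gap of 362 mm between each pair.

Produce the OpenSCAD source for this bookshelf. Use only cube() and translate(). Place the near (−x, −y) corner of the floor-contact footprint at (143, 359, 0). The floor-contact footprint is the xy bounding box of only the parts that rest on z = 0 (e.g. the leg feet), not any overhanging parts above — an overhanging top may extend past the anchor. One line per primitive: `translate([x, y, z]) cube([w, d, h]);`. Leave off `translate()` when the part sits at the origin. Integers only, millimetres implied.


translate([143, 359, 0]) cube([24, 226, 903]);
translate([985, 359, 0]) cube([24, 226, 903]);
translate([167, 359, 0]) cube([818, 226, 31]);
translate([167, 359, 393]) cube([818, 226, 31]);
translate([167, 359, 786]) cube([818, 226, 31]);


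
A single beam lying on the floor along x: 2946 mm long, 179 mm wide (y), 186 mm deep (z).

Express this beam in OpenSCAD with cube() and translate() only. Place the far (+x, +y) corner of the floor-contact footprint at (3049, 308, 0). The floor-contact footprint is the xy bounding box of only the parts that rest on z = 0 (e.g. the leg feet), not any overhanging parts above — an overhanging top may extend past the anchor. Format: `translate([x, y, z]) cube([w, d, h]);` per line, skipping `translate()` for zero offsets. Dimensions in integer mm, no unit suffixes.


translate([103, 129, 0]) cube([2946, 179, 186]);


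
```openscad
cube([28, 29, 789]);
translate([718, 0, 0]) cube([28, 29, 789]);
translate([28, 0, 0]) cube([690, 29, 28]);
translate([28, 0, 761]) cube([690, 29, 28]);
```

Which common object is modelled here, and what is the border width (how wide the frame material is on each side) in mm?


A picture frame. The border width is 28 mm.

Four thin pieces enclosing a rectangular opening — a picture frame. The two full-height stiles are 789 mm tall; the top rail sits at z = 761 and is 28 mm tall, so the border above the opening is 789 − 761 = 28 mm, matching the stile x-width.


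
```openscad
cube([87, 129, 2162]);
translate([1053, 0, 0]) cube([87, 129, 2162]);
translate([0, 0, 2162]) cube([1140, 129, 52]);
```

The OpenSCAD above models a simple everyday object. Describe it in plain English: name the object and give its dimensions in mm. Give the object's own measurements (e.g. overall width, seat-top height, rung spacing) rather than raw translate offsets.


A door frame. The clear opening is 966 mm wide and 2162 mm high. Two 87 mm wide jambs, 129 mm deep, stand either side of the opening from the floor to the top of the opening. A 52 mm thick head sits across the top of both jambs, spanning the full outside width of the frame.


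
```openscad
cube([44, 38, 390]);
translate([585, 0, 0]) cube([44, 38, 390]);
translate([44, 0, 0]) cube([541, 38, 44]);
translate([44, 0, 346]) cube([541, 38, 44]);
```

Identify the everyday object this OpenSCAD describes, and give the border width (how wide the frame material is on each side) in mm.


A picture frame. The border width is 44 mm.

Four thin pieces enclosing a rectangular opening — a picture frame. The two full-height stiles are 390 mm tall; the top rail sits at z = 346 and is 44 mm tall, so the border above the opening is 390 − 346 = 44 mm, matching the stile x-width.


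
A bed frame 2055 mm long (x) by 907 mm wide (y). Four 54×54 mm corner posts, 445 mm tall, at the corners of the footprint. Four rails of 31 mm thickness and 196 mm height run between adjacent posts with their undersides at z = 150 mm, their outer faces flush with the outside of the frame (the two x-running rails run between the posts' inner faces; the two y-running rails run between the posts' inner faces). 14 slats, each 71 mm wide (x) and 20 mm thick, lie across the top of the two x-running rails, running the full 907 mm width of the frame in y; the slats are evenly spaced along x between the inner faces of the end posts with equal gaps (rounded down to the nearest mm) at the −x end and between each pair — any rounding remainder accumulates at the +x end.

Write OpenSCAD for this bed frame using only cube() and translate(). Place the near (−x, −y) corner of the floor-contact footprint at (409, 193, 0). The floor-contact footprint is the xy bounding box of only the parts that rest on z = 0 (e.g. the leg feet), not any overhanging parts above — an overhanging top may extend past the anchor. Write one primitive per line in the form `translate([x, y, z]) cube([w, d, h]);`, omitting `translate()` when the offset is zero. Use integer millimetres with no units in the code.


translate([409, 193, 0]) cube([54, 54, 445]);
translate([409, 1046, 0]) cube([54, 54, 445]);
translate([2410, 193, 0]) cube([54, 54, 445]);
translate([2410, 1046, 0]) cube([54, 54, 445]);
translate([463, 193, 150]) cube([1947, 31, 196]);
translate([463, 1069, 150]) cube([1947, 31, 196]);
translate([409, 247, 150]) cube([31, 799, 196]);
translate([2433, 247, 150]) cube([31, 799, 196]);
translate([526, 193, 346]) cube([71, 907, 20]);
translate([660, 193, 346]) cube([71, 907, 20]);
translate([794, 193, 346]) cube([71, 907, 20]);
translate([928, 193, 346]) cube([71, 907, 20]);
translate([1062, 193, 346]) cube([71, 907, 20]);
translate([1196, 193, 346]) cube([71, 907, 20]);
translate([1330, 193, 346]) cube([71, 907, 20]);
translate([1464, 193, 346]) cube([71, 907, 20]);
translate([1598, 193, 346]) cube([71, 907, 20]);
translate([1732, 193, 346]) cube([71, 907, 20]);
translate([1866, 193, 346]) cube([71, 907, 20]);
translate([2000, 193, 346]) cube([71, 907, 20]);
translate([2134, 193, 346]) cube([71, 907, 20]);
translate([2268, 193, 346]) cube([71, 907, 20]);


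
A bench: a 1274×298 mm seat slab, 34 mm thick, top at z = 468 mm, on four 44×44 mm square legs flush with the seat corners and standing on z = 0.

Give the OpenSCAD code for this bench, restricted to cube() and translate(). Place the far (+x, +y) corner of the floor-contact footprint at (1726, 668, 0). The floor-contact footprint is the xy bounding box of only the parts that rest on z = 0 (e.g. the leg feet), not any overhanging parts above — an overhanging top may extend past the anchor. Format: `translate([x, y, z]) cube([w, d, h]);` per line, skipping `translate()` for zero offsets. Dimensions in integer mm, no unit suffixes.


translate([452, 370, 434]) cube([1274, 298, 34]);
translate([452, 370, 0]) cube([44, 44, 434]);
translate([452, 624, 0]) cube([44, 44, 434]);
translate([1682, 370, 0]) cube([44, 44, 434]);
translate([1682, 624, 0]) cube([44, 44, 434]);


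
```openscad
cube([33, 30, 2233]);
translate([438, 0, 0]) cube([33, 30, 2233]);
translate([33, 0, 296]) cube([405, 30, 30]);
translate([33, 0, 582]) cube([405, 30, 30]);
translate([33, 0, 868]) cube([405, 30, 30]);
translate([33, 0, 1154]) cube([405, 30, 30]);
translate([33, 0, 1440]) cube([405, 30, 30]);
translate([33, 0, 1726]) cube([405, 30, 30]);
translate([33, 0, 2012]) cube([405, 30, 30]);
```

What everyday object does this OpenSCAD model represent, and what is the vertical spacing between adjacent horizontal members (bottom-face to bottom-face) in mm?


A ladder. The rung spacing is 286 mm.

Two tall 33×30 posts with 7 short bars between them — a ladder. Adjacent rungs sit at z = 296 and z = 582, so the spacing is 582 − 296 = 286 mm.


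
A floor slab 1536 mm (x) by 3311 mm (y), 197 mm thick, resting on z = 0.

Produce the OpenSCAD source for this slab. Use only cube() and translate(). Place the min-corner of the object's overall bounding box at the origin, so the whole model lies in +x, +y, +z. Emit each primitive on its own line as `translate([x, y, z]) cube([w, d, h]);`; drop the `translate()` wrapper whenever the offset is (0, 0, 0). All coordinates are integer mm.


cube([1536, 3311, 197]);


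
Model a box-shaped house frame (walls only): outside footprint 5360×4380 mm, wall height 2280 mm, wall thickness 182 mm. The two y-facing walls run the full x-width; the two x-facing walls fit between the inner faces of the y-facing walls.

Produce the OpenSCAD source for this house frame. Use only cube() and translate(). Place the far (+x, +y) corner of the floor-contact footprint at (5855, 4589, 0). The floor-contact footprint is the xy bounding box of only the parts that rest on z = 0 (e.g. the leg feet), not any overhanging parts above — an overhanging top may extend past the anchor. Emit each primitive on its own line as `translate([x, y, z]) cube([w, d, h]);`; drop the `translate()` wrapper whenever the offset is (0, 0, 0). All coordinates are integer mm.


translate([495, 209, 0]) cube([5360, 182, 2280]);
translate([495, 4407, 0]) cube([5360, 182, 2280]);
translate([495, 391, 0]) cube([182, 4016, 2280]);
translate([5673, 391, 0]) cube([182, 4016, 2280]);


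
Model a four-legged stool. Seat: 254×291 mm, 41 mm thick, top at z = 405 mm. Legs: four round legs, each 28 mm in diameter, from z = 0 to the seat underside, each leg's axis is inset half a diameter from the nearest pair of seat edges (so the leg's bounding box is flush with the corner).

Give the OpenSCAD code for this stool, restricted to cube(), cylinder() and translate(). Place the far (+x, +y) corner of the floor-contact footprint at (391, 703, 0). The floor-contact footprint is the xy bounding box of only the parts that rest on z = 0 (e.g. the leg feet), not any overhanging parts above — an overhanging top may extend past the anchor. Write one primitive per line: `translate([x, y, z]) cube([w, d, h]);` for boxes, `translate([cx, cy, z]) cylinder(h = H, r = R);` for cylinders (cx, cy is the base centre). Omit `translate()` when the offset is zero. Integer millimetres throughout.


translate([137, 412, 364]) cube([254, 291, 41]);
translate([151, 426, 0]) cylinder(h = 364, r = 14);
translate([377, 426, 0]) cylinder(h = 364, r = 14);
translate([151, 689, 0]) cylinder(h = 364, r = 14);
translate([377, 689, 0]) cylinder(h = 364, r = 14);


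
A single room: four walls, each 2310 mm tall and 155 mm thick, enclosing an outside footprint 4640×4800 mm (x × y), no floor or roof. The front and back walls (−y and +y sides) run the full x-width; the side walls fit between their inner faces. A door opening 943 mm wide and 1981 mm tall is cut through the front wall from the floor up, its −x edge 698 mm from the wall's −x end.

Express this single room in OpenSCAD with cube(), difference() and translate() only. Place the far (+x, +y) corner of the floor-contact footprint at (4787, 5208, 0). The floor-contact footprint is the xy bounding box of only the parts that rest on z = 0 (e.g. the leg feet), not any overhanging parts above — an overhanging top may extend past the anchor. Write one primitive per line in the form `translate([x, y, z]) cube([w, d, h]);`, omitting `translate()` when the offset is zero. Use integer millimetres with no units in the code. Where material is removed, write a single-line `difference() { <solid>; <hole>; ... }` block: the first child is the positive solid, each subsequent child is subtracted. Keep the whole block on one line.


difference() { translate([147, 408, 0]) cube([4640, 155, 2310]); translate([845, 408, 0]) cube([943, 155, 1981]); }
translate([147, 5053, 0]) cube([4640, 155, 2310]);
translate([147, 563, 0]) cube([155, 4490, 2310]);
translate([4632, 563, 0]) cube([155, 4490, 2310]);


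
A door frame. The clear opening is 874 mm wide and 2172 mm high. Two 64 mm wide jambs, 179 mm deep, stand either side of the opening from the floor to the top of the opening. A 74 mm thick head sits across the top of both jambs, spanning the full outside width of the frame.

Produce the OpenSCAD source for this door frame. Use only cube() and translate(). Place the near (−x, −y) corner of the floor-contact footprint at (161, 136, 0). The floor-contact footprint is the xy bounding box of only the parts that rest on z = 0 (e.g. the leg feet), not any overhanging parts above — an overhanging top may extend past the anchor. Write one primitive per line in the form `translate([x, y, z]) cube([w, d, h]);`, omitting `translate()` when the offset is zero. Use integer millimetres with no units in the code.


translate([161, 136, 0]) cube([64, 179, 2172]);
translate([1099, 136, 0]) cube([64, 179, 2172]);
translate([161, 136, 2172]) cube([1002, 179, 74]);


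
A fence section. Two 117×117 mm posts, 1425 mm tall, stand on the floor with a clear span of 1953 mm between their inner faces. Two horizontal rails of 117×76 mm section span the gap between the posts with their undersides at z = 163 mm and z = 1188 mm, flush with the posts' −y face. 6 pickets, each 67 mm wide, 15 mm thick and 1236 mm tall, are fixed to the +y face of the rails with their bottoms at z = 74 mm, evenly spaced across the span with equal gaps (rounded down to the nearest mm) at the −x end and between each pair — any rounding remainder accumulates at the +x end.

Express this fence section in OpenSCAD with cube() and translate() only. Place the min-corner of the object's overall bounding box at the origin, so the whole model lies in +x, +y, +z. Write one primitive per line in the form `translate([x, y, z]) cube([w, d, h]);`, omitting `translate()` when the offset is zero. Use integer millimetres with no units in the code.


cube([117, 117, 1425]);
translate([2070, 0, 0]) cube([117, 117, 1425]);
translate([117, 0, 163]) cube([1953, 117, 76]);
translate([117, 0, 1188]) cube([1953, 117, 76]);
translate([338, 117, 74]) cube([67, 15, 1236]);
translate([626, 117, 74]) cube([67, 15, 1236]);
translate([914, 117, 74]) cube([67, 15, 1236]);
translate([1202, 117, 74]) cube([67, 15, 1236]);
translate([1490, 117, 74]) cube([67, 15, 1236]);
translate([1778, 117, 74]) cube([67, 15, 1236]);


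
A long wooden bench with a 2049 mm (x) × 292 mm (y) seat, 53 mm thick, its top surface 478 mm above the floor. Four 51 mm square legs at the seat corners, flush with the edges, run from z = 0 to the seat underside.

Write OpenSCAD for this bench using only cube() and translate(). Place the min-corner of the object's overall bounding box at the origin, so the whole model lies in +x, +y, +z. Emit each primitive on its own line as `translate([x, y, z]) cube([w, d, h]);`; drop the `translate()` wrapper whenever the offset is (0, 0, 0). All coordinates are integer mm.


// leg_h = 478 − 53 = 425
translate([0, 0, 425]) cube([2049, 292, 53]);
cube([51, 51, 425]);
translate([0, 241, 0]) cube([51, 51, 425]);
translate([1998, 0, 0]) cube([51, 51, 425]);
translate([1998, 241, 0]) cube([51, 51, 425]);


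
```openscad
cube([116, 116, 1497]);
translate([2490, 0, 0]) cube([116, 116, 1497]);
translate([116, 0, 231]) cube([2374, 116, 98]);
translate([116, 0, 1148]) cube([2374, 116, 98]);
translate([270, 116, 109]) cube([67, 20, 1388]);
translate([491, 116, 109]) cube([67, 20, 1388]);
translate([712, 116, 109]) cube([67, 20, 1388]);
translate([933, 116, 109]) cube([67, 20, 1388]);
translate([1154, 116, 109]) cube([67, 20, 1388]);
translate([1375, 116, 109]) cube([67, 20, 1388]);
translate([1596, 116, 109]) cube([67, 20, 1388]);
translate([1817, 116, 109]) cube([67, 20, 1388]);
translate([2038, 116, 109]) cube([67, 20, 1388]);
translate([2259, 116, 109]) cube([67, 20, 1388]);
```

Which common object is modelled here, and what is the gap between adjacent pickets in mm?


A fence section. The picket gap is 154 mm.

Two posts, two rails, 10 pickets — a fence section. Span 2374 mm holds 10 pickets of 67 mm with 11 equal gaps: ⌊(2374 − 10·67) / 11⌋ = 154 mm.


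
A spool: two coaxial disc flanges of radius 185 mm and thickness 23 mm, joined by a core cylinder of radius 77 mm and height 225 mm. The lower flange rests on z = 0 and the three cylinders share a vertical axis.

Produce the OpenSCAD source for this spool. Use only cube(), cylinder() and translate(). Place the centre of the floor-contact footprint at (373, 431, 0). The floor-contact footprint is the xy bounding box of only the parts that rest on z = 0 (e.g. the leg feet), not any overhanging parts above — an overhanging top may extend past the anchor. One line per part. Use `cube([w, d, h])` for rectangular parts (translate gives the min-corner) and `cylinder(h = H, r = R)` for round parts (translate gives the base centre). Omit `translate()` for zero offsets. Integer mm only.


translate([373, 431, 0]) cylinder(h = 23, r = 185);
translate([373, 431, 23]) cylinder(h = 225, r = 77);
translate([373, 431, 248]) cylinder(h = 23, r = 185);


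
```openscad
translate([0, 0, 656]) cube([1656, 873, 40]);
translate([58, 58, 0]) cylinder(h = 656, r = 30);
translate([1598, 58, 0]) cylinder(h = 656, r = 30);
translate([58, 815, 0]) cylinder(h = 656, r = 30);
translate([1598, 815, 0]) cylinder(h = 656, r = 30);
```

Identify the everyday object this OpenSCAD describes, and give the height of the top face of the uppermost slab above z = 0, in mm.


A table. The table height is 696 mm.

A 1656×873×40 slab sits at z = 656 on four Ø60 mm round legs — a table. The top surface is at 656 + 40 = 696 mm.


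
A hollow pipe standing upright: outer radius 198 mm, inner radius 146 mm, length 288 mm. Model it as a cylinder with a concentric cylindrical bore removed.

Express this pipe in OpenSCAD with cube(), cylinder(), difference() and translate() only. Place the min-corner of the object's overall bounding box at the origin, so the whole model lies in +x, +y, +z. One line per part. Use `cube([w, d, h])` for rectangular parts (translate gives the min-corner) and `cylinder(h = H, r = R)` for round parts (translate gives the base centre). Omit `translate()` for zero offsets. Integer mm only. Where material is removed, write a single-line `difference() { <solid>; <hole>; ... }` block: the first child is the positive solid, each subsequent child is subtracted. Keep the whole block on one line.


difference() { translate([198, 198, 0]) cylinder(h = 288, r = 198); translate([198, 198, 0]) cylinder(h = 288, r = 146); }


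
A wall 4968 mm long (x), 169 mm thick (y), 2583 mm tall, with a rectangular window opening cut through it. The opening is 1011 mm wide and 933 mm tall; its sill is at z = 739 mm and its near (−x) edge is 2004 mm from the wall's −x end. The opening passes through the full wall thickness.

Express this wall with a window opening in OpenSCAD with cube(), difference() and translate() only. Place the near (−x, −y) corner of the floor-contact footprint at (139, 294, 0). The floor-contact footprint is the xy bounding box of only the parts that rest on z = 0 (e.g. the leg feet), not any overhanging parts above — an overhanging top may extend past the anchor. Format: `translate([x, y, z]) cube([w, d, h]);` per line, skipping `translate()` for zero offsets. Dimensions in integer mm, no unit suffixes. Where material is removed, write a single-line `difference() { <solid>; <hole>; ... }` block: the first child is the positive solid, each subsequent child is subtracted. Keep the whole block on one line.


difference() { translate([139, 294, 0]) cube([4968, 169, 2583]); translate([2143, 294, 739]) cube([1011, 169, 933]); }


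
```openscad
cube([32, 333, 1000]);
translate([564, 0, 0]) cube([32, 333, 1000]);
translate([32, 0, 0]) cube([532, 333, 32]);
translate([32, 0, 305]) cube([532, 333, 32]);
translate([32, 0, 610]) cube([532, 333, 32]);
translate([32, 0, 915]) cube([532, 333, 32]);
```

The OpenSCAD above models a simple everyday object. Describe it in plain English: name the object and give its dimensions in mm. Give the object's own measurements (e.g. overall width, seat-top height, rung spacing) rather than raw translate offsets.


An open bookshelf. Two side panels, each 32 mm thick, 333 mm deep and 1000 mm tall, stand 596 mm apart (outside-to-outside). Between them sit 4 shelves, each 32 mm thick and 333 mm deep, spanning the full gap between the sides. The bottom shelf rests on the floor (its underside at z = 0) and the clear gap between one shelf's top and the next shelf's underside is 273 mm.


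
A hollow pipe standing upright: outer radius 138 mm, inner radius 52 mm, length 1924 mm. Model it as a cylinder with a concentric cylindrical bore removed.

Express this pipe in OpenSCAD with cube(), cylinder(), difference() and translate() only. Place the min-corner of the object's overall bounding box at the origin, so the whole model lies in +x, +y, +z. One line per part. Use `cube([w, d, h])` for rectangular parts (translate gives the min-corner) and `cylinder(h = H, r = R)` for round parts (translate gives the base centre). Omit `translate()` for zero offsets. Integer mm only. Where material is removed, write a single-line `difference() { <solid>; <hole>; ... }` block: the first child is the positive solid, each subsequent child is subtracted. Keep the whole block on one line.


difference() { translate([138, 138, 0]) cylinder(h = 1924, r = 138); translate([138, 138, 0]) cylinder(h = 1924, r = 52); }


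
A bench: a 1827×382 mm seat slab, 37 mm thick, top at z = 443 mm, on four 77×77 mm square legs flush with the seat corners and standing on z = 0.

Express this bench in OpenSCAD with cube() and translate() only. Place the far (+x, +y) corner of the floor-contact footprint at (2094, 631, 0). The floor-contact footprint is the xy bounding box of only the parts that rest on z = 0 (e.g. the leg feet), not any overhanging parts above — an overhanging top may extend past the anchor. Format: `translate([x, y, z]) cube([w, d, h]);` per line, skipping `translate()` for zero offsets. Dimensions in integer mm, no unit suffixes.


translate([267, 249, 406]) cube([1827, 382, 37]);
translate([267, 249, 0]) cube([77, 77, 406]);
translate([267, 554, 0]) cube([77, 77, 406]);
translate([2017, 249, 0]) cube([77, 77, 406]);
translate([2017, 554, 0]) cube([77, 77, 406]);


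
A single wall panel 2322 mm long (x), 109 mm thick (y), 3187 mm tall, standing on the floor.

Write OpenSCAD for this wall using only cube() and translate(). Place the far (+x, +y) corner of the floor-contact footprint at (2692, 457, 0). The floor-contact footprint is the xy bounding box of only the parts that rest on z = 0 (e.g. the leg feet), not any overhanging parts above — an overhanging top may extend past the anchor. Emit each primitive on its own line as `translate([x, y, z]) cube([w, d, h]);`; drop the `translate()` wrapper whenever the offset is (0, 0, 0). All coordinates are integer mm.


translate([370, 348, 0]) cube([2322, 109, 3187]);


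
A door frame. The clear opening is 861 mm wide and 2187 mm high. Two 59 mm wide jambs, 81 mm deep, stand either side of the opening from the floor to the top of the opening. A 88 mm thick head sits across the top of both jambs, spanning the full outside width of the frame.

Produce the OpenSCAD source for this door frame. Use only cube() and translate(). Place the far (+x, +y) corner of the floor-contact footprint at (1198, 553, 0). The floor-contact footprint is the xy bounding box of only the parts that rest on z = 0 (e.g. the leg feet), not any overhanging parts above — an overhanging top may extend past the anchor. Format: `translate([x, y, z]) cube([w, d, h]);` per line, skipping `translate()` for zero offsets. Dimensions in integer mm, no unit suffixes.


translate([219, 472, 0]) cube([59, 81, 2187]);
translate([1139, 472, 0]) cube([59, 81, 2187]);
translate([219, 472, 2187]) cube([979, 81, 88]);


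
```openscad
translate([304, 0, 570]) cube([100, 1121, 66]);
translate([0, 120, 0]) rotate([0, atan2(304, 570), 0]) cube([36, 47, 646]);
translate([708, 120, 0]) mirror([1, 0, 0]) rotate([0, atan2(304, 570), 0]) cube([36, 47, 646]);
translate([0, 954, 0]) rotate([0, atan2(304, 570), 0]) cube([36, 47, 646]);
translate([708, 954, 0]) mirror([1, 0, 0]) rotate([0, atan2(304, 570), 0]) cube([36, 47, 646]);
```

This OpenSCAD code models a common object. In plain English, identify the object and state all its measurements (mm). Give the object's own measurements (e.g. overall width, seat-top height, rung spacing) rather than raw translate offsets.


A sawhorse. A 100×1121×66 mm beam (x, y, z) sits on two A-frame leg pairs. Each pair is two raked legs of 36×47 mm section (47 mm along y) splaying symmetrically in x. Each leg rises 570 mm vertically over 304 mm of horizontal reach and is 646 mm long along its own axis. Every leg's outer bottom edge rests on the floor and its outer top edge meets a bottom edge of the beam — the left legs (tilting toward +x) meet the beam's −x bottom edge, the right legs (their mirror images, tilting toward −x) meet its +x bottom edge — so the leg tops tuck under the beam, the beam's underside is 570 mm above the floor, and the feet are 708 mm apart outside-to-outside with the beam centred between them. The two leg pairs are set in 120 mm from either end of the beam.


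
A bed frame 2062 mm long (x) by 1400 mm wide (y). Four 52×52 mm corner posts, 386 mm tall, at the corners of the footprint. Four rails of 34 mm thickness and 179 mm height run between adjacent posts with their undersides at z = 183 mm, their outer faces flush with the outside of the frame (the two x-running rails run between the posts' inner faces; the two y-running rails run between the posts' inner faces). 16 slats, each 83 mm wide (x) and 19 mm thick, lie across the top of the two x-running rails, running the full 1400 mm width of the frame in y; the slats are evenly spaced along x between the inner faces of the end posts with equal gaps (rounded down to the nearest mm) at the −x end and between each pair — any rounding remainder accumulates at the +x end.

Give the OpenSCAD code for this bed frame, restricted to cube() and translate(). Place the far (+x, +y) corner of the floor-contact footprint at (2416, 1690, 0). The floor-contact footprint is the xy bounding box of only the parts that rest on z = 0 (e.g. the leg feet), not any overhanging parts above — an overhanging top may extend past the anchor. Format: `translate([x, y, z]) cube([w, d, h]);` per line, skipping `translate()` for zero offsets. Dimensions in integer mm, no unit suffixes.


// slat z = rail_z + rail_h = 183 + 179 = 362
// slat gap = ⌊(1958 − 16·83) / 17⌋ = 37
translate([354, 290, 0]) cube([52, 52, 386]);
translate([354, 1638, 0]) cube([52, 52, 386]);
translate([2364, 290, 0]) cube([52, 52, 386]);
translate([2364, 1638, 0]) cube([52, 52, 386]);
translate([406, 290, 183]) cube([1958, 34, 179]);
translate([406, 1656, 183]) cube([1958, 34, 179]);
translate([354, 342, 183]) cube([34, 1296, 179]);
translate([2382, 342, 183]) cube([34, 1296, 179]);
translate([443, 290, 362]) cube([83, 1400, 19]);
translate([563, 290, 362]) cube([83, 1400, 19]);
translate([683, 290, 362]) cube([83, 1400, 19]);
translate([803, 290, 362]) cube([83, 1400, 19]);
translate([923, 290, 362]) cube([83, 1400, 19]);
translate([1043, 290, 362]) cube([83, 1400, 19]);
translate([1163, 290, 362]) cube([83, 1400, 19]);
translate([1283, 290, 362]) cube([83, 1400, 19]);
translate([1403, 290, 362]) cube([83, 1400, 19]);
translate([1523, 290, 362]) cube([83, 1400, 19]);
translate([1643, 290, 362]) cube([83, 1400, 19]);
translate([1763, 290, 362]) cube([83, 1400, 19]);
translate([1883, 290, 362]) cube([83, 1400, 19]);
translate([2003, 290, 362]) cube([83, 1400, 19]);
translate([2123, 290, 362]) cube([83, 1400, 19]);
translate([2243, 290, 362]) cube([83, 1400, 19]);
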